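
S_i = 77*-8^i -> [77, -616, 4928, -39424, 315392]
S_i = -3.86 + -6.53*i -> [-3.86, -10.39, -16.92, -23.45, -29.98]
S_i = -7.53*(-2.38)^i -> [-7.53, 17.92, -42.65, 101.51, -241.6]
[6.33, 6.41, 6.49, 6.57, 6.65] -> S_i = 6.33 + 0.08*i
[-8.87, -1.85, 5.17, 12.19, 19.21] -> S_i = -8.87 + 7.02*i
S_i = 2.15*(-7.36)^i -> [2.15, -15.82, 116.46, -857.18, 6308.84]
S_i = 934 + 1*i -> [934, 935, 936, 937, 938]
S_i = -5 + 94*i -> [-5, 89, 183, 277, 371]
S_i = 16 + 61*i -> [16, 77, 138, 199, 260]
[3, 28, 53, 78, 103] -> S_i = 3 + 25*i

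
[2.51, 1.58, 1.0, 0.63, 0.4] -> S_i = 2.51*0.63^i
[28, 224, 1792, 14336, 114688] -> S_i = 28*8^i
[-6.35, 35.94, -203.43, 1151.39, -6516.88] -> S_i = -6.35*(-5.66)^i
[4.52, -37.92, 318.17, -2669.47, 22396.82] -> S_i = 4.52*(-8.39)^i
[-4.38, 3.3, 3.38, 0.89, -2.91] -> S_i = Random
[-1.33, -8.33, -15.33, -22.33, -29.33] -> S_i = -1.33 + -7.00*i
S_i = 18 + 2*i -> [18, 20, 22, 24, 26]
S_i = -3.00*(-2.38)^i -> [-3.0, 7.14, -16.99, 40.44, -96.26]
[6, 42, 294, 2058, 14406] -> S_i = 6*7^i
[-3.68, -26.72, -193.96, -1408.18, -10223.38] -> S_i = -3.68*7.26^i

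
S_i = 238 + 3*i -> [238, 241, 244, 247, 250]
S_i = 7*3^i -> [7, 21, 63, 189, 567]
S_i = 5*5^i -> [5, 25, 125, 625, 3125]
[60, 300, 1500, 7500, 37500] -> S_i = 60*5^i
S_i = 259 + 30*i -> [259, 289, 319, 349, 379]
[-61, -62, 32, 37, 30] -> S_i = Random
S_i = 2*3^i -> [2, 6, 18, 54, 162]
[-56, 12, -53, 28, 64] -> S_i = Random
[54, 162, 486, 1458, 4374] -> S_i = 54*3^i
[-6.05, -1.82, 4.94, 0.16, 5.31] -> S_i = Random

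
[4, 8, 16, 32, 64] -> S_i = 4*2^i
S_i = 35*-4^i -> [35, -140, 560, -2240, 8960]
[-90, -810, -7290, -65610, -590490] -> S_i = -90*9^i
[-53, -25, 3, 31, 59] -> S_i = -53 + 28*i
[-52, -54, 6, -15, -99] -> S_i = Random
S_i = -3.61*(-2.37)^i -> [-3.61, 8.56, -20.28, 48.06, -113.89]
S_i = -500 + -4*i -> [-500, -504, -508, -512, -516]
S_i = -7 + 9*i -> [-7, 2, 11, 20, 29]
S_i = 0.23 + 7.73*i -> [0.23, 7.96, 15.69, 23.42, 31.15]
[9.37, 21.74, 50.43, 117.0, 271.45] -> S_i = 9.37*2.32^i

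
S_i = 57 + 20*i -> [57, 77, 97, 117, 137]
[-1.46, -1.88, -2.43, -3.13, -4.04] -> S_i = -1.46*1.29^i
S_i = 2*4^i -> [2, 8, 32, 128, 512]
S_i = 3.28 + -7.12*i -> [3.28, -3.84, -10.96, -18.08, -25.2]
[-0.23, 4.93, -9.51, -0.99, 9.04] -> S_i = Random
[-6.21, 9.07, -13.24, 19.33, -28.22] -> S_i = -6.21*(-1.46)^i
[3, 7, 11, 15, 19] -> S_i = 3 + 4*i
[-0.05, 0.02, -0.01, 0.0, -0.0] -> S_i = -0.05*(-0.34)^i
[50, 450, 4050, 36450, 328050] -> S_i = 50*9^i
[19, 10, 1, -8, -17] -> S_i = 19 + -9*i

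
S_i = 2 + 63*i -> [2, 65, 128, 191, 254]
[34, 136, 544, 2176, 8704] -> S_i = 34*4^i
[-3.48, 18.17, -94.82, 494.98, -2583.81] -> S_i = -3.48*(-5.22)^i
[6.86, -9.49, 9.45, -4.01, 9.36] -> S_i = Random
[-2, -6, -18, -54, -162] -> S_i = -2*3^i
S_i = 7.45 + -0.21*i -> [7.45, 7.24, 7.03, 6.82, 6.61]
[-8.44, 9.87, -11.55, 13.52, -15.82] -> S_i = -8.44*(-1.17)^i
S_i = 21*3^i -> [21, 63, 189, 567, 1701]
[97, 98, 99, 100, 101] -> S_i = 97 + 1*i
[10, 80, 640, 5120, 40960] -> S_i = 10*8^i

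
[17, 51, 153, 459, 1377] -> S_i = 17*3^i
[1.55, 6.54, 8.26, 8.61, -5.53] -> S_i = Random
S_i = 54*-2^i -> [54, -108, 216, -432, 864]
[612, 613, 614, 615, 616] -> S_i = 612 + 1*i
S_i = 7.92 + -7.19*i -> [7.92, 0.73, -6.46, -13.65, -20.84]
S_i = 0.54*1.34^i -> [0.54, 0.72, 0.97, 1.3, 1.74]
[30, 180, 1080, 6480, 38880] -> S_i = 30*6^i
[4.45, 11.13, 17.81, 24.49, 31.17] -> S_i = 4.45 + 6.68*i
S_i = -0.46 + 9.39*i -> [-0.46, 8.93, 18.32, 27.71, 37.1]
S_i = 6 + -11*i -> [6, -5, -16, -27, -38]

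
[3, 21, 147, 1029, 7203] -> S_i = 3*7^i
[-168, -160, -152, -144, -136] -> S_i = -168 + 8*i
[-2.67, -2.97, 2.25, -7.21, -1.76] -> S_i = Random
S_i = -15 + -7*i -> [-15, -22, -29, -36, -43]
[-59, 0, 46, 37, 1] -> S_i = Random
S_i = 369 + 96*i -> [369, 465, 561, 657, 753]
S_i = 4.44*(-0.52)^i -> [4.44, -2.31, 1.2, -0.62, 0.32]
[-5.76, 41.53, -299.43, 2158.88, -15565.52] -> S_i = -5.76*(-7.21)^i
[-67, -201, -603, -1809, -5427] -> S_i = -67*3^i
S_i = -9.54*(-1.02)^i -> [-9.54, 9.73, -9.93, 10.12, -10.33]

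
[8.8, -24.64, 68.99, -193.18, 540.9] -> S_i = 8.80*(-2.80)^i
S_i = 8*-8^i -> [8, -64, 512, -4096, 32768]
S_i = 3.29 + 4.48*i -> [3.29, 7.77, 12.25, 16.73, 21.21]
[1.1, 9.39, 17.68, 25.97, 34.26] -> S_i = 1.10 + 8.29*i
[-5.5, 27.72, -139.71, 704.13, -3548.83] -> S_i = -5.50*(-5.04)^i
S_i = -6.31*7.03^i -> [-6.31, -44.36, -311.85, -2192.28, -15411.7]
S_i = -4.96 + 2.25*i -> [-4.96, -2.71, -0.46, 1.79, 4.04]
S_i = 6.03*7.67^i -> [6.03, 46.25, 354.74, 2720.84, 20868.86]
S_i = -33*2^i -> [-33, -66, -132, -264, -528]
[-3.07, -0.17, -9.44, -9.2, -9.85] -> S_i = Random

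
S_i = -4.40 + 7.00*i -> [-4.4, 2.6, 9.6, 16.6, 23.6]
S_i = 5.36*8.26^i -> [5.36, 44.27, 365.7, 3020.68, 24950.83]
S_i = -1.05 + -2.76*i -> [-1.05, -3.81, -6.57, -9.33, -12.09]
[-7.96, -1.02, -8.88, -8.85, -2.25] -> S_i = Random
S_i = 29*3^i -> [29, 87, 261, 783, 2349]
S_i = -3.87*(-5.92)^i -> [-3.87, 22.91, -135.63, 802.93, -4753.33]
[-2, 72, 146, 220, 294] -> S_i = -2 + 74*i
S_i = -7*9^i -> [-7, -63, -567, -5103, -45927]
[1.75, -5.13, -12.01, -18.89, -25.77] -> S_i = 1.75 + -6.88*i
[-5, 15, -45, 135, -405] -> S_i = -5*-3^i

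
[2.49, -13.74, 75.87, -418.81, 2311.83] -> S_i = 2.49*(-5.52)^i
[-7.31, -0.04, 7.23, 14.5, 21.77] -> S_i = -7.31 + 7.27*i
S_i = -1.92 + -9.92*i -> [-1.92, -11.84, -21.76, -31.68, -41.6]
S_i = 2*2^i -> [2, 4, 8, 16, 32]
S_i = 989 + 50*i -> [989, 1039, 1089, 1139, 1189]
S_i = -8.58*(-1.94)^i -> [-8.58, 16.65, -32.29, 62.65, -121.53]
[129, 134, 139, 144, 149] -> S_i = 129 + 5*i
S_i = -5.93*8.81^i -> [-5.93, -52.24, -460.26, -4054.92, -35723.86]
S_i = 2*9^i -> [2, 18, 162, 1458, 13122]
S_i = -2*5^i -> [-2, -10, -50, -250, -1250]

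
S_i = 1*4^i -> [1, 4, 16, 64, 256]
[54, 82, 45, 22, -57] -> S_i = Random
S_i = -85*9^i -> [-85, -765, -6885, -61965, -557685]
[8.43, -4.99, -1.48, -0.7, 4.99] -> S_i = Random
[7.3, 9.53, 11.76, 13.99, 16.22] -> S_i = 7.30 + 2.23*i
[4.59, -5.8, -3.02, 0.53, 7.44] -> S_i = Random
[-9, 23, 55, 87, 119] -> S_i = -9 + 32*i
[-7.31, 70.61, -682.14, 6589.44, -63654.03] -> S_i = -7.31*(-9.66)^i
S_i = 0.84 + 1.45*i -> [0.84, 2.29, 3.74, 5.19, 6.64]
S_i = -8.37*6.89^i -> [-8.37, -57.67, -397.34, -2737.68, -18862.63]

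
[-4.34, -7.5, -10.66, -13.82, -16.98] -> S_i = -4.34 + -3.16*i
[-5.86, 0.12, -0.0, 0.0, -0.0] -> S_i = -5.86*(-0.02)^i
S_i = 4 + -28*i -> [4, -24, -52, -80, -108]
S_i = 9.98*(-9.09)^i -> [9.98, -90.72, 824.63, -7495.87, 68137.48]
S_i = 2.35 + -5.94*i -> [2.35, -3.59, -9.53, -15.47, -21.41]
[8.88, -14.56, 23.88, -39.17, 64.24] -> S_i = 8.88*(-1.64)^i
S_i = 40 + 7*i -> [40, 47, 54, 61, 68]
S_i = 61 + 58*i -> [61, 119, 177, 235, 293]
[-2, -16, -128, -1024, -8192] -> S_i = -2*8^i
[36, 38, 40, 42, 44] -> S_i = 36 + 2*i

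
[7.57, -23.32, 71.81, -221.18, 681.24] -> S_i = 7.57*(-3.08)^i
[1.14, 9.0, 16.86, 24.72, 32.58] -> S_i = 1.14 + 7.86*i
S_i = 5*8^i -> [5, 40, 320, 2560, 20480]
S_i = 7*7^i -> [7, 49, 343, 2401, 16807]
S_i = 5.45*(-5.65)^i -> [5.45, -30.79, 173.98, -982.97, 5553.8]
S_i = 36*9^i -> [36, 324, 2916, 26244, 236196]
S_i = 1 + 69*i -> [1, 70, 139, 208, 277]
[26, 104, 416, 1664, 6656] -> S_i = 26*4^i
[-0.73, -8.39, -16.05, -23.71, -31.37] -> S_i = -0.73 + -7.66*i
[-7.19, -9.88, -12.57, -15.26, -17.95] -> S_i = -7.19 + -2.69*i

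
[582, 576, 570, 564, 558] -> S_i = 582 + -6*i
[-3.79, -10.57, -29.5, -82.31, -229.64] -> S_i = -3.79*2.79^i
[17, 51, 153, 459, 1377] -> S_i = 17*3^i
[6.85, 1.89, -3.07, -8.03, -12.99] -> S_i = 6.85 + -4.96*i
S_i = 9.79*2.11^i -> [9.79, 20.66, 43.59, 91.97, 194.05]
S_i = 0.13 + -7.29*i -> [0.13, -7.16, -14.45, -21.74, -29.03]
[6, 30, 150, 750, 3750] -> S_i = 6*5^i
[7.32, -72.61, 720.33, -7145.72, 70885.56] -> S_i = 7.32*(-9.92)^i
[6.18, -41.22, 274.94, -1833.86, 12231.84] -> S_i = 6.18*(-6.67)^i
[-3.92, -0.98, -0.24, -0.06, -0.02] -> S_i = -3.92*0.25^i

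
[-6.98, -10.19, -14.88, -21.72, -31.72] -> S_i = -6.98*1.46^i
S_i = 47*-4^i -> [47, -188, 752, -3008, 12032]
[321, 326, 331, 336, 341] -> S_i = 321 + 5*i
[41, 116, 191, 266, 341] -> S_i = 41 + 75*i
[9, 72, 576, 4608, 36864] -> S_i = 9*8^i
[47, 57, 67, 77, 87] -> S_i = 47 + 10*i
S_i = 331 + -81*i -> [331, 250, 169, 88, 7]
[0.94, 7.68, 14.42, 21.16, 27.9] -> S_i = 0.94 + 6.74*i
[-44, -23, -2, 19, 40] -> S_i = -44 + 21*i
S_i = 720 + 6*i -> [720, 726, 732, 738, 744]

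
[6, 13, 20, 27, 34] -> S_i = 6 + 7*i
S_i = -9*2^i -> [-9, -18, -36, -72, -144]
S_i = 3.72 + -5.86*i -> [3.72, -2.14, -8.0, -13.86, -19.72]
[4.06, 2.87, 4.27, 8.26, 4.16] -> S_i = Random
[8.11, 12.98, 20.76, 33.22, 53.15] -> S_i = 8.11*1.60^i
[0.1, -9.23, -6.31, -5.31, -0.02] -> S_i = Random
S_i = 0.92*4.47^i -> [0.92, 4.11, 18.38, 82.17, 367.3]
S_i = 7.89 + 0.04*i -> [7.89, 7.93, 7.97, 8.01, 8.05]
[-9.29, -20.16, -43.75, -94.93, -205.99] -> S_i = -9.29*2.17^i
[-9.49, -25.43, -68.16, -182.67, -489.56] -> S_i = -9.49*2.68^i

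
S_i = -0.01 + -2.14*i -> [-0.01, -2.15, -4.29, -6.43, -8.57]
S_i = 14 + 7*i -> [14, 21, 28, 35, 42]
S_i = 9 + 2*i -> [9, 11, 13, 15, 17]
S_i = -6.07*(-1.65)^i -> [-6.07, 10.02, -16.53, 27.27, -44.99]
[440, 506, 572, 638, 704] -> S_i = 440 + 66*i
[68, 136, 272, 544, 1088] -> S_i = 68*2^i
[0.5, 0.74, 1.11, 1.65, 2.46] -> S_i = 0.50*1.49^i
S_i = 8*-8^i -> [8, -64, 512, -4096, 32768]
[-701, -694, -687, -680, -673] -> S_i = -701 + 7*i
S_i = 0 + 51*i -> [0, 51, 102, 153, 204]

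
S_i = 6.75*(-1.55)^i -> [6.75, -10.46, 16.22, -25.14, 38.96]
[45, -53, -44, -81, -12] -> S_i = Random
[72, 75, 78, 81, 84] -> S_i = 72 + 3*i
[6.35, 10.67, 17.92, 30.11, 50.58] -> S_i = 6.35*1.68^i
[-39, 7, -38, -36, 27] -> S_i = Random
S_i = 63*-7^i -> [63, -441, 3087, -21609, 151263]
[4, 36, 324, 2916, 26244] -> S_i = 4*9^i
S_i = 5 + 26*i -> [5, 31, 57, 83, 109]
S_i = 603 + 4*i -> [603, 607, 611, 615, 619]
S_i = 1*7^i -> [1, 7, 49, 343, 2401]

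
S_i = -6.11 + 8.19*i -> [-6.11, 2.08, 10.27, 18.46, 26.65]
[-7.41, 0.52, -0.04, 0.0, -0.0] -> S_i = -7.41*(-0.07)^i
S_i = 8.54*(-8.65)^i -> [8.54, -73.87, 638.98, -5527.21, 47810.39]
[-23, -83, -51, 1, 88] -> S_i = Random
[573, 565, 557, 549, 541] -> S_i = 573 + -8*i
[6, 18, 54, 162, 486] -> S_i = 6*3^i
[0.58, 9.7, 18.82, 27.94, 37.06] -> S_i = 0.58 + 9.12*i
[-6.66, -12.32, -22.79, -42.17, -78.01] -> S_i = -6.66*1.85^i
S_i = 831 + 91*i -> [831, 922, 1013, 1104, 1195]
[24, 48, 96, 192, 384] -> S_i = 24*2^i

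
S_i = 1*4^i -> [1, 4, 16, 64, 256]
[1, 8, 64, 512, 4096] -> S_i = 1*8^i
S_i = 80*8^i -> [80, 640, 5120, 40960, 327680]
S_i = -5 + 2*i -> [-5, -3, -1, 1, 3]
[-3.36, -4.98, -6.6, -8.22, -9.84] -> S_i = -3.36 + -1.62*i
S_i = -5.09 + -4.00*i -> [-5.09, -9.09, -13.09, -17.09, -21.09]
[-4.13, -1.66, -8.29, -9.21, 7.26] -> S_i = Random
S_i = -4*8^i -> [-4, -32, -256, -2048, -16384]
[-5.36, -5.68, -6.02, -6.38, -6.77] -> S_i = -5.36*1.06^i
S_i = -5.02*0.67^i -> [-5.02, -3.36, -2.25, -1.51, -1.01]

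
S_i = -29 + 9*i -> [-29, -20, -11, -2, 7]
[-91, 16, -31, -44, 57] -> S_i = Random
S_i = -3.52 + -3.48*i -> [-3.52, -7.0, -10.48, -13.96, -17.44]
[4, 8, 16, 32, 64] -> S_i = 4*2^i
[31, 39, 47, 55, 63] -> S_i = 31 + 8*i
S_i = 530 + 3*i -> [530, 533, 536, 539, 542]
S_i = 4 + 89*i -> [4, 93, 182, 271, 360]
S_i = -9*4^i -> [-9, -36, -144, -576, -2304]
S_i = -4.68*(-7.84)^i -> [-4.68, 36.69, -287.66, 2255.25, -17681.13]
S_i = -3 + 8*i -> [-3, 5, 13, 21, 29]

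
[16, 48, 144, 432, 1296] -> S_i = 16*3^i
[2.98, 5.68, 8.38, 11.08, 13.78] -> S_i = 2.98 + 2.70*i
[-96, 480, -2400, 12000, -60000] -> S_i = -96*-5^i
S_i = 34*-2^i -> [34, -68, 136, -272, 544]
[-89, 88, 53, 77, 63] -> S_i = Random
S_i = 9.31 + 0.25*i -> [9.31, 9.56, 9.81, 10.06, 10.31]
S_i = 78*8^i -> [78, 624, 4992, 39936, 319488]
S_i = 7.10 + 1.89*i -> [7.1, 8.99, 10.88, 12.77, 14.66]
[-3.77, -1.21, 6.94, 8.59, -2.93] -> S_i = Random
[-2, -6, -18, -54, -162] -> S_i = -2*3^i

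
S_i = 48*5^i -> [48, 240, 1200, 6000, 30000]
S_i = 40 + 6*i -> [40, 46, 52, 58, 64]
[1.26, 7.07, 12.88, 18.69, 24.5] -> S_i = 1.26 + 5.81*i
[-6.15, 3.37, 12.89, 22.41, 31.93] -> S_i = -6.15 + 9.52*i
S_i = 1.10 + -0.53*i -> [1.1, 0.57, 0.04, -0.49, -1.02]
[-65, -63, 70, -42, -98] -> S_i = Random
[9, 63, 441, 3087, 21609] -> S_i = 9*7^i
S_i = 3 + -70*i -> [3, -67, -137, -207, -277]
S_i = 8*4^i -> [8, 32, 128, 512, 2048]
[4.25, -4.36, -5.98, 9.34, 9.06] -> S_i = Random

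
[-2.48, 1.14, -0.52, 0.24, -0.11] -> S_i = -2.48*(-0.46)^i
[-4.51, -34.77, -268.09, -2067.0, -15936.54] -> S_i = -4.51*7.71^i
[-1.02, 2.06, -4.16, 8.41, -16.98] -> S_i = -1.02*(-2.02)^i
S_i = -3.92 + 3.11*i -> [-3.92, -0.81, 2.3, 5.41, 8.52]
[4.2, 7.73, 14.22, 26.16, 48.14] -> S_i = 4.20*1.84^i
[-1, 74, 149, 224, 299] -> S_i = -1 + 75*i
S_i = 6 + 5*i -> [6, 11, 16, 21, 26]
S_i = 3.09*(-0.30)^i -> [3.09, -0.93, 0.28, -0.08, 0.03]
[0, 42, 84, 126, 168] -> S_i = 0 + 42*i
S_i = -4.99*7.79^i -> [-4.99, -38.87, -302.81, -2358.92, -18375.97]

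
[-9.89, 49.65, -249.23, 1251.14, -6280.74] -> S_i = -9.89*(-5.02)^i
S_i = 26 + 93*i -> [26, 119, 212, 305, 398]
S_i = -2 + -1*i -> [-2, -3, -4, -5, -6]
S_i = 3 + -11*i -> [3, -8, -19, -30, -41]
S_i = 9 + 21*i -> [9, 30, 51, 72, 93]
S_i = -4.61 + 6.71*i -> [-4.61, 2.1, 8.81, 15.52, 22.23]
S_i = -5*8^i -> [-5, -40, -320, -2560, -20480]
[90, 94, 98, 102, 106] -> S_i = 90 + 4*i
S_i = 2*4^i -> [2, 8, 32, 128, 512]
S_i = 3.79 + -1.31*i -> [3.79, 2.48, 1.17, -0.14, -1.45]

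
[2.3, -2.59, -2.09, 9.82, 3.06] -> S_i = Random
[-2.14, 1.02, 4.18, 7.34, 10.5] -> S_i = -2.14 + 3.16*i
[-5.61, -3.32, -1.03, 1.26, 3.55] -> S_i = -5.61 + 2.29*i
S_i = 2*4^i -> [2, 8, 32, 128, 512]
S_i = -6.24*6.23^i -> [-6.24, -38.88, -242.19, -1508.86, -9400.19]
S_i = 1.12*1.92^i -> [1.12, 2.15, 4.13, 7.93, 15.22]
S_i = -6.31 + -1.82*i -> [-6.31, -8.13, -9.95, -11.77, -13.59]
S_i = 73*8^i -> [73, 584, 4672, 37376, 299008]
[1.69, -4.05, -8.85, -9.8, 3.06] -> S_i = Random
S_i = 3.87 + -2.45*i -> [3.87, 1.42, -1.03, -3.48, -5.93]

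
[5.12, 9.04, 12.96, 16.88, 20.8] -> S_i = 5.12 + 3.92*i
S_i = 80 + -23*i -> [80, 57, 34, 11, -12]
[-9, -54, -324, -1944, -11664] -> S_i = -9*6^i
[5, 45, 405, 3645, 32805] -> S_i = 5*9^i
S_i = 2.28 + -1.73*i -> [2.28, 0.55, -1.18, -2.91, -4.64]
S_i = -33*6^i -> [-33, -198, -1188, -7128, -42768]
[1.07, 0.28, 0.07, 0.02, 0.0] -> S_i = 1.07*0.26^i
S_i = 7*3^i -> [7, 21, 63, 189, 567]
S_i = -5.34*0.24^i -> [-5.34, -1.28, -0.31, -0.07, -0.02]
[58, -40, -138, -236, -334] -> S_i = 58 + -98*i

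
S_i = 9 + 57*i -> [9, 66, 123, 180, 237]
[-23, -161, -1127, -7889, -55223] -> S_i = -23*7^i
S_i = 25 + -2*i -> [25, 23, 21, 19, 17]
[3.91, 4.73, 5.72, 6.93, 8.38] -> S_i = 3.91*1.21^i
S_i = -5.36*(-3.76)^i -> [-5.36, 20.15, -75.78, 284.92, -1071.31]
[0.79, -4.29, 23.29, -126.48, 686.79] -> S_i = 0.79*(-5.43)^i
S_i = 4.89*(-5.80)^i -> [4.89, -28.36, 164.5, -954.1, 5533.77]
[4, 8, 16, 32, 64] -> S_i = 4*2^i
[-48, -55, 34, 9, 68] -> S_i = Random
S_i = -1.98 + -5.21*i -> [-1.98, -7.19, -12.4, -17.61, -22.82]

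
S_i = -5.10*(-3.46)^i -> [-5.1, 17.65, -61.06, 211.25, -730.93]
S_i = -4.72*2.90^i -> [-4.72, -13.69, -39.7, -115.12, -333.84]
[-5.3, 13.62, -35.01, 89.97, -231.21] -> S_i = -5.30*(-2.57)^i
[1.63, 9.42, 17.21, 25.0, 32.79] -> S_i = 1.63 + 7.79*i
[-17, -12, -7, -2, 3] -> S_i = -17 + 5*i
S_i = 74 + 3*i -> [74, 77, 80, 83, 86]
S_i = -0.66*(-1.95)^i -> [-0.66, 1.29, -2.51, 4.89, -9.54]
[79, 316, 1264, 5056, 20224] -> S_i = 79*4^i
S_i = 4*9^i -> [4, 36, 324, 2916, 26244]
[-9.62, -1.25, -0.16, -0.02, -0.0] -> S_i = -9.62*0.13^i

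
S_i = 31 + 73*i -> [31, 104, 177, 250, 323]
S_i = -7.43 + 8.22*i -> [-7.43, 0.79, 9.01, 17.23, 25.45]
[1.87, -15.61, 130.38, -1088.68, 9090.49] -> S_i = 1.87*(-8.35)^i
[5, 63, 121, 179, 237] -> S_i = 5 + 58*i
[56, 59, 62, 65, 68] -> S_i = 56 + 3*i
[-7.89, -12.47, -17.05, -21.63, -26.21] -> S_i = -7.89 + -4.58*i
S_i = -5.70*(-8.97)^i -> [-5.7, 51.13, -458.63, 4113.89, -36901.55]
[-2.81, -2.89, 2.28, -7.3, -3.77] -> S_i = Random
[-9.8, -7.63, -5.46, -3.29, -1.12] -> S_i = -9.80 + 2.17*i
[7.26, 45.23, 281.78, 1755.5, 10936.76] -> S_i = 7.26*6.23^i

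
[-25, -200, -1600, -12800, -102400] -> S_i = -25*8^i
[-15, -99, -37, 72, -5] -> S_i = Random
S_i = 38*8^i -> [38, 304, 2432, 19456, 155648]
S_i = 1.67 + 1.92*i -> [1.67, 3.59, 5.51, 7.43, 9.35]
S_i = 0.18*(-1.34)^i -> [0.18, -0.24, 0.32, -0.43, 0.58]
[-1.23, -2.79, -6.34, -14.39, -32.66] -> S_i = -1.23*2.27^i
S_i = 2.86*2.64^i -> [2.86, 7.55, 19.93, 52.62, 138.93]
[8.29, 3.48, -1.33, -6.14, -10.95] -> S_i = 8.29 + -4.81*i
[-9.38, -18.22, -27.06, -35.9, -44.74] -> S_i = -9.38 + -8.84*i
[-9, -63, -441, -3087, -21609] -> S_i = -9*7^i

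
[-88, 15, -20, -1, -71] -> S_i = Random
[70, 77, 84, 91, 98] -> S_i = 70 + 7*i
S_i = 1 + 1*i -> [1, 2, 3, 4, 5]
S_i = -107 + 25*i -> [-107, -82, -57, -32, -7]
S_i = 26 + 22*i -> [26, 48, 70, 92, 114]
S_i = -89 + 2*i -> [-89, -87, -85, -83, -81]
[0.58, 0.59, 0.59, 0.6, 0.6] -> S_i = 0.58*1.01^i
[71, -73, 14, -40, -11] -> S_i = Random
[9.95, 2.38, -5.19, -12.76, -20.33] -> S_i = 9.95 + -7.57*i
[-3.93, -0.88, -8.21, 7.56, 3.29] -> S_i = Random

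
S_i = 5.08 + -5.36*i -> [5.08, -0.28, -5.64, -11.0, -16.36]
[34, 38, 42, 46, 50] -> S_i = 34 + 4*i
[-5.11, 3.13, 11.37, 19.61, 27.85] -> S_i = -5.11 + 8.24*i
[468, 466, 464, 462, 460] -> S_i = 468 + -2*i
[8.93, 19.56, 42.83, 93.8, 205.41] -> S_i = 8.93*2.19^i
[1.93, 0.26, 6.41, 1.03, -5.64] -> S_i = Random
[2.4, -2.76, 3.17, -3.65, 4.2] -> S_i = 2.40*(-1.15)^i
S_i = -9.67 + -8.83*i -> [-9.67, -18.5, -27.33, -36.16, -44.99]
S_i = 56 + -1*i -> [56, 55, 54, 53, 52]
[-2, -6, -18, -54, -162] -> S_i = -2*3^i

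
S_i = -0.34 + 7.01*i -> [-0.34, 6.67, 13.68, 20.69, 27.7]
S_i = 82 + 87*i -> [82, 169, 256, 343, 430]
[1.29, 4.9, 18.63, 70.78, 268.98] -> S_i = 1.29*3.80^i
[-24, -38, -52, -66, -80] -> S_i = -24 + -14*i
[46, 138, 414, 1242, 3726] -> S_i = 46*3^i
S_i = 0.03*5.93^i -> [0.03, 0.18, 1.05, 6.26, 37.1]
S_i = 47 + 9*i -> [47, 56, 65, 74, 83]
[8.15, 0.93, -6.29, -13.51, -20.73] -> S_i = 8.15 + -7.22*i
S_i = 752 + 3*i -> [752, 755, 758, 761, 764]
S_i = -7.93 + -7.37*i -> [-7.93, -15.3, -22.67, -30.04, -37.41]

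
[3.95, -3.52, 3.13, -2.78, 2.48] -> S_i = 3.95*(-0.89)^i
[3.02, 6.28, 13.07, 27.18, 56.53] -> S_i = 3.02*2.08^i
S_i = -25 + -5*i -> [-25, -30, -35, -40, -45]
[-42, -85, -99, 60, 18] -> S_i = Random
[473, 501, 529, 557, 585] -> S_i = 473 + 28*i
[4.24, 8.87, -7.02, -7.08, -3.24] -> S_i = Random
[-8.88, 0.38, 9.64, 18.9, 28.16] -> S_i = -8.88 + 9.26*i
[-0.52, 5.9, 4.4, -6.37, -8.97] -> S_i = Random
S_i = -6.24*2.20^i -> [-6.24, -13.73, -30.2, -66.44, -146.18]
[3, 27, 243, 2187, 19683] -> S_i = 3*9^i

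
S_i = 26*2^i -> [26, 52, 104, 208, 416]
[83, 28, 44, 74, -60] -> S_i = Random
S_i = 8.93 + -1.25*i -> [8.93, 7.68, 6.43, 5.18, 3.93]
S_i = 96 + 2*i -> [96, 98, 100, 102, 104]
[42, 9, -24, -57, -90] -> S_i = 42 + -33*i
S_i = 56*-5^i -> [56, -280, 1400, -7000, 35000]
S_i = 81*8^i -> [81, 648, 5184, 41472, 331776]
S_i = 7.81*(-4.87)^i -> [7.81, -38.03, 185.23, -902.07, 4393.06]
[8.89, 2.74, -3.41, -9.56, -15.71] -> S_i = 8.89 + -6.15*i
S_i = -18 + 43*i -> [-18, 25, 68, 111, 154]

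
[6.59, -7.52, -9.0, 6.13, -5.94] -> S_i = Random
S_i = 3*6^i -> [3, 18, 108, 648, 3888]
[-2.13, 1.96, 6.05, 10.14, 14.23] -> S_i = -2.13 + 4.09*i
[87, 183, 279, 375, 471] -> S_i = 87 + 96*i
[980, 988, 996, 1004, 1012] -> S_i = 980 + 8*i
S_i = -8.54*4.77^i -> [-8.54, -40.74, -194.31, -926.86, -4421.11]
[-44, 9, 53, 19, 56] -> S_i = Random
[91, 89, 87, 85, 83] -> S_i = 91 + -2*i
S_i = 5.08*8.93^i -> [5.08, 45.36, 405.1, 3617.58, 32304.99]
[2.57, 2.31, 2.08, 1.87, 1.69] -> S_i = 2.57*0.90^i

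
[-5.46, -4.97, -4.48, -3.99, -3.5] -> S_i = -5.46 + 0.49*i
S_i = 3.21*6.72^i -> [3.21, 21.57, 144.96, 974.12, 6546.09]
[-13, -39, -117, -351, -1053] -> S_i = -13*3^i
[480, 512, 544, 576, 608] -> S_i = 480 + 32*i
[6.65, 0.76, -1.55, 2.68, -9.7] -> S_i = Random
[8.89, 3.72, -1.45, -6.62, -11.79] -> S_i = 8.89 + -5.17*i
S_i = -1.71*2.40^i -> [-1.71, -4.1, -9.85, -23.64, -56.73]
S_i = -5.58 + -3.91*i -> [-5.58, -9.49, -13.4, -17.31, -21.22]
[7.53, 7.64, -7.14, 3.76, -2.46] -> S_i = Random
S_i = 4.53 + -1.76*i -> [4.53, 2.77, 1.01, -0.75, -2.51]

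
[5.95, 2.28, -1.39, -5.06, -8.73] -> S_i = 5.95 + -3.67*i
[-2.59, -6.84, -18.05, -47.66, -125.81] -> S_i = -2.59*2.64^i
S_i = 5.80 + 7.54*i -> [5.8, 13.34, 20.88, 28.42, 35.96]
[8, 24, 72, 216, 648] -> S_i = 8*3^i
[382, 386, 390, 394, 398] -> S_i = 382 + 4*i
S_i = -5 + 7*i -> [-5, 2, 9, 16, 23]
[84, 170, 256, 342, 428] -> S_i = 84 + 86*i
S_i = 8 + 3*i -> [8, 11, 14, 17, 20]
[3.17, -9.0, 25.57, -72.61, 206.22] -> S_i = 3.17*(-2.84)^i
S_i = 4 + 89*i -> [4, 93, 182, 271, 360]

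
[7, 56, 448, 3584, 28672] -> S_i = 7*8^i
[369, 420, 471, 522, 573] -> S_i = 369 + 51*i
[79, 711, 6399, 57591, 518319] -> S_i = 79*9^i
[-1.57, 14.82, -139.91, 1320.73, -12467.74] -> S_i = -1.57*(-9.44)^i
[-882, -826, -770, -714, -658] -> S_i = -882 + 56*i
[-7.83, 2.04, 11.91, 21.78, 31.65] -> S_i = -7.83 + 9.87*i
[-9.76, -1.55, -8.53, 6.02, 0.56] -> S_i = Random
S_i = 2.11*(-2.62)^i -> [2.11, -5.53, 14.48, -37.95, 99.42]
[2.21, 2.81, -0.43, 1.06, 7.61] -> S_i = Random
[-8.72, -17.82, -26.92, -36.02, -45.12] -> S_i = -8.72 + -9.10*i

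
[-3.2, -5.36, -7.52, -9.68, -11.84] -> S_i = -3.20 + -2.16*i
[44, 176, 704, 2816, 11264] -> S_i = 44*4^i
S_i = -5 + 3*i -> [-5, -2, 1, 4, 7]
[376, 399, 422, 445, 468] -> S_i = 376 + 23*i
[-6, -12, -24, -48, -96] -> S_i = -6*2^i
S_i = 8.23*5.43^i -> [8.23, 44.69, 242.66, 1317.65, 7154.83]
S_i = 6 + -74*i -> [6, -68, -142, -216, -290]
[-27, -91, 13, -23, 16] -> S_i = Random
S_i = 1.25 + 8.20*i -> [1.25, 9.45, 17.65, 25.85, 34.05]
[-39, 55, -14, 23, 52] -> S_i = Random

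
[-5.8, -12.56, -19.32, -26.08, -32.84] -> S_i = -5.80 + -6.76*i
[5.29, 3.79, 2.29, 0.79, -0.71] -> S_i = 5.29 + -1.50*i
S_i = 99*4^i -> [99, 396, 1584, 6336, 25344]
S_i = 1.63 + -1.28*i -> [1.63, 0.35, -0.93, -2.21, -3.49]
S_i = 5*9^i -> [5, 45, 405, 3645, 32805]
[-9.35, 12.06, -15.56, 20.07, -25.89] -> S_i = -9.35*(-1.29)^i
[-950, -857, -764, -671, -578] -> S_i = -950 + 93*i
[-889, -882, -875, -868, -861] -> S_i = -889 + 7*i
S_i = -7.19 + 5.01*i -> [-7.19, -2.18, 2.83, 7.84, 12.85]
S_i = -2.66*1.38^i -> [-2.66, -3.67, -5.07, -6.99, -9.65]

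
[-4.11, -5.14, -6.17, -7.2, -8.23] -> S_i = -4.11 + -1.03*i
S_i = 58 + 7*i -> [58, 65, 72, 79, 86]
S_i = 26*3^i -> [26, 78, 234, 702, 2106]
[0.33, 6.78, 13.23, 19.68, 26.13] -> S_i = 0.33 + 6.45*i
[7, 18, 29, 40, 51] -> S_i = 7 + 11*i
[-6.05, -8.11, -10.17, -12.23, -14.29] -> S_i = -6.05 + -2.06*i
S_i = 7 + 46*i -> [7, 53, 99, 145, 191]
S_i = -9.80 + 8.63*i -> [-9.8, -1.17, 7.46, 16.09, 24.72]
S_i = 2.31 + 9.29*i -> [2.31, 11.6, 20.89, 30.18, 39.47]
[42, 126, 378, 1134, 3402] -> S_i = 42*3^i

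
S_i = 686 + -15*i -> [686, 671, 656, 641, 626]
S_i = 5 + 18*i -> [5, 23, 41, 59, 77]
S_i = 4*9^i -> [4, 36, 324, 2916, 26244]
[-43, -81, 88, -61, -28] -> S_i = Random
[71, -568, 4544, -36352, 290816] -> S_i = 71*-8^i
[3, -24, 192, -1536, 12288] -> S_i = 3*-8^i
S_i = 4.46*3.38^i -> [4.46, 15.07, 50.95, 172.22, 582.11]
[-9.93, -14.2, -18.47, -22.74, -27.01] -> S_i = -9.93 + -4.27*i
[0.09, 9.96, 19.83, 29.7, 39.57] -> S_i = 0.09 + 9.87*i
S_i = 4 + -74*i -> [4, -70, -144, -218, -292]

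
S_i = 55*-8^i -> [55, -440, 3520, -28160, 225280]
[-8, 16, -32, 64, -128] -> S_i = -8*-2^i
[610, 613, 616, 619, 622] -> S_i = 610 + 3*i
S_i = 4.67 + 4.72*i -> [4.67, 9.39, 14.11, 18.83, 23.55]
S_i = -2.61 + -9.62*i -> [-2.61, -12.23, -21.85, -31.47, -41.09]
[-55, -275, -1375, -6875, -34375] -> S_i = -55*5^i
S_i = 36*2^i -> [36, 72, 144, 288, 576]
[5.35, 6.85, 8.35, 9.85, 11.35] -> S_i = 5.35 + 1.50*i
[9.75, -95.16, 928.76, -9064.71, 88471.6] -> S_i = 9.75*(-9.76)^i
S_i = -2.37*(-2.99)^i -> [-2.37, 7.09, -21.19, 63.35, -189.42]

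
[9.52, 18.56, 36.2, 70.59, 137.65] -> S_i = 9.52*1.95^i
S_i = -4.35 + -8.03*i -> [-4.35, -12.38, -20.41, -28.44, -36.47]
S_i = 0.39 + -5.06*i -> [0.39, -4.67, -9.73, -14.79, -19.85]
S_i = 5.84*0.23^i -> [5.84, 1.34, 0.31, 0.07, 0.02]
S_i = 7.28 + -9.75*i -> [7.28, -2.47, -12.22, -21.97, -31.72]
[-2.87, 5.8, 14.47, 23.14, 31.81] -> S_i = -2.87 + 8.67*i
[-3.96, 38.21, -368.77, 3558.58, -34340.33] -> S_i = -3.96*(-9.65)^i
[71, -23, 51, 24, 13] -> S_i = Random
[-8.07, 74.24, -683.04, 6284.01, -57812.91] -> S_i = -8.07*(-9.20)^i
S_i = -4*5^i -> [-4, -20, -100, -500, -2500]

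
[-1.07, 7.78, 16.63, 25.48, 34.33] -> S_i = -1.07 + 8.85*i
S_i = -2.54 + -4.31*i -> [-2.54, -6.85, -11.16, -15.47, -19.78]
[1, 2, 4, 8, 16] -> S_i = 1*2^i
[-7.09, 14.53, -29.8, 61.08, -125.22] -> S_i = -7.09*(-2.05)^i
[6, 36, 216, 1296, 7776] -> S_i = 6*6^i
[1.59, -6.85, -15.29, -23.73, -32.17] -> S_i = 1.59 + -8.44*i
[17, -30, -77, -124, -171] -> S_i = 17 + -47*i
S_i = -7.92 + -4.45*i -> [-7.92, -12.37, -16.82, -21.27, -25.72]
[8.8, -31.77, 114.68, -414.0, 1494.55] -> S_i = 8.80*(-3.61)^i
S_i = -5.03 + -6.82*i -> [-5.03, -11.85, -18.67, -25.49, -32.31]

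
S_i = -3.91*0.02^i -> [-3.91, -0.08, -0.0, -0.0, -0.0]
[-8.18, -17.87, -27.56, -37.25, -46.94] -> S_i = -8.18 + -9.69*i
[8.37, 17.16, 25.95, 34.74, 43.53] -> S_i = 8.37 + 8.79*i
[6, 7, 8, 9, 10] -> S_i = 6 + 1*i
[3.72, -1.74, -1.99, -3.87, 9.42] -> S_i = Random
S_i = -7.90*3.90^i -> [-7.9, -30.81, -120.16, -468.62, -1827.62]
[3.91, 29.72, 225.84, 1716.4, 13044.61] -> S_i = 3.91*7.60^i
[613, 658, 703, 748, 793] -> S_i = 613 + 45*i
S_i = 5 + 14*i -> [5, 19, 33, 47, 61]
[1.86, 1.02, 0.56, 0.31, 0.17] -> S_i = 1.86*0.55^i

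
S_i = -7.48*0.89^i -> [-7.48, -6.66, -5.92, -5.27, -4.69]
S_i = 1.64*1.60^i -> [1.64, 2.62, 4.2, 6.72, 10.75]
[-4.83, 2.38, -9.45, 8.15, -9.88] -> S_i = Random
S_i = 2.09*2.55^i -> [2.09, 5.33, 13.59, 34.66, 88.37]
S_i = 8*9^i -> [8, 72, 648, 5832, 52488]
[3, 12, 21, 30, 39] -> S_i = 3 + 9*i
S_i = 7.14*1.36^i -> [7.14, 9.71, 13.21, 17.96, 24.43]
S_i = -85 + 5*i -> [-85, -80, -75, -70, -65]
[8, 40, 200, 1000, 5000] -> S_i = 8*5^i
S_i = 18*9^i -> [18, 162, 1458, 13122, 118098]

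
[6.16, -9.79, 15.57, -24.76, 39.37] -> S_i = 6.16*(-1.59)^i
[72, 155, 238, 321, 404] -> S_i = 72 + 83*i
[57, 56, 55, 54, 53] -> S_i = 57 + -1*i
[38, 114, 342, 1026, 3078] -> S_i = 38*3^i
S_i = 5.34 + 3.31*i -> [5.34, 8.65, 11.96, 15.27, 18.58]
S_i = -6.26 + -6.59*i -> [-6.26, -12.85, -19.44, -26.03, -32.62]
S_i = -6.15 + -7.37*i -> [-6.15, -13.52, -20.89, -28.26, -35.63]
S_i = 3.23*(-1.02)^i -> [3.23, -3.29, 3.36, -3.43, 3.5]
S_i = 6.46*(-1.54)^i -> [6.46, -9.95, 15.32, -23.59, 36.33]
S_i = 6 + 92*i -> [6, 98, 190, 282, 374]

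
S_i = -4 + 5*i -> [-4, 1, 6, 11, 16]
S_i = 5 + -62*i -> [5, -57, -119, -181, -243]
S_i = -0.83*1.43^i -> [-0.83, -1.19, -1.7, -2.43, -3.47]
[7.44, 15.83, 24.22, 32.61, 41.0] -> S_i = 7.44 + 8.39*i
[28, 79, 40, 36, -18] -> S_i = Random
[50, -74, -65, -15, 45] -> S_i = Random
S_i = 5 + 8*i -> [5, 13, 21, 29, 37]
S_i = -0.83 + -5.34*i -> [-0.83, -6.17, -11.51, -16.85, -22.19]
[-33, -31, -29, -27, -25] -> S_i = -33 + 2*i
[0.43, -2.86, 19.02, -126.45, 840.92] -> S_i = 0.43*(-6.65)^i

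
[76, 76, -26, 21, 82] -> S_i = Random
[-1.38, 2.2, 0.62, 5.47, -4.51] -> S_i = Random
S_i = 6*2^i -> [6, 12, 24, 48, 96]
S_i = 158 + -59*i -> [158, 99, 40, -19, -78]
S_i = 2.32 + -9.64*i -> [2.32, -7.32, -16.96, -26.6, -36.24]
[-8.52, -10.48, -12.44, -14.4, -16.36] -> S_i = -8.52 + -1.96*i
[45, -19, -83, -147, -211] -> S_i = 45 + -64*i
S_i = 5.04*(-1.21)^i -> [5.04, -6.1, 7.38, -8.93, 10.8]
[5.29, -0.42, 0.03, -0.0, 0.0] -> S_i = 5.29*(-0.08)^i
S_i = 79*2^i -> [79, 158, 316, 632, 1264]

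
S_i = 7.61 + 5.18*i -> [7.61, 12.79, 17.97, 23.15, 28.33]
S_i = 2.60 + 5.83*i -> [2.6, 8.43, 14.26, 20.09, 25.92]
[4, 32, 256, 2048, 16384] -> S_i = 4*8^i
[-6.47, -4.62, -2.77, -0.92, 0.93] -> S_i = -6.47 + 1.85*i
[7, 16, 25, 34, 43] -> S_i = 7 + 9*i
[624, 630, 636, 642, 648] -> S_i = 624 + 6*i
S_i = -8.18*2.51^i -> [-8.18, -20.53, -51.53, -129.35, -324.67]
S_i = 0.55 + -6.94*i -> [0.55, -6.39, -13.33, -20.27, -27.21]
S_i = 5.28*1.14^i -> [5.28, 6.02, 6.86, 7.82, 8.92]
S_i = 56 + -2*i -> [56, 54, 52, 50, 48]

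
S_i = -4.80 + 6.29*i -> [-4.8, 1.49, 7.78, 14.07, 20.36]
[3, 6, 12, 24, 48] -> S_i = 3*2^i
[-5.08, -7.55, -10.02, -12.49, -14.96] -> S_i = -5.08 + -2.47*i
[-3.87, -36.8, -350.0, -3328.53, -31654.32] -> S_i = -3.87*9.51^i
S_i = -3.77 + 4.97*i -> [-3.77, 1.2, 6.17, 11.14, 16.11]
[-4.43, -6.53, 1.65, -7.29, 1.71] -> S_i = Random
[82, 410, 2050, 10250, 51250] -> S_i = 82*5^i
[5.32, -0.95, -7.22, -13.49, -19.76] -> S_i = 5.32 + -6.27*i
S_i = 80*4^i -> [80, 320, 1280, 5120, 20480]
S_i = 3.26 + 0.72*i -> [3.26, 3.98, 4.7, 5.42, 6.14]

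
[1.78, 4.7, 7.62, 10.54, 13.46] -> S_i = 1.78 + 2.92*i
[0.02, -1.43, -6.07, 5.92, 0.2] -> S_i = Random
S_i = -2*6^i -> [-2, -12, -72, -432, -2592]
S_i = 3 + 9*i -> [3, 12, 21, 30, 39]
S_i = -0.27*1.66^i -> [-0.27, -0.45, -0.74, -1.24, -2.05]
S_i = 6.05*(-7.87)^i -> [6.05, -47.61, 374.72, -2949.03, 23208.89]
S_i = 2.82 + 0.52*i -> [2.82, 3.34, 3.86, 4.38, 4.9]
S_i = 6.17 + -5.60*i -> [6.17, 0.57, -5.03, -10.63, -16.23]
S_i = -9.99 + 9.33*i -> [-9.99, -0.66, 8.67, 18.0, 27.33]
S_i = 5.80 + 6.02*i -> [5.8, 11.82, 17.84, 23.86, 29.88]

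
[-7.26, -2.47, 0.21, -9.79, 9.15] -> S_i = Random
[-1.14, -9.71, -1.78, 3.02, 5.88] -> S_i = Random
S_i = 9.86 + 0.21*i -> [9.86, 10.07, 10.28, 10.49, 10.7]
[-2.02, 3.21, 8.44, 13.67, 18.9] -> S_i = -2.02 + 5.23*i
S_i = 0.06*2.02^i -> [0.06, 0.12, 0.24, 0.49, 1.0]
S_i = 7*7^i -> [7, 49, 343, 2401, 16807]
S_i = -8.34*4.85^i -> [-8.34, -40.45, -196.18, -951.46, -4614.59]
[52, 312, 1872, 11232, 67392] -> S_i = 52*6^i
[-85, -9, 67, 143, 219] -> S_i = -85 + 76*i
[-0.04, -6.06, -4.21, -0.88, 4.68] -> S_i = Random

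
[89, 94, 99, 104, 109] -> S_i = 89 + 5*i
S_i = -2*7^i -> [-2, -14, -98, -686, -4802]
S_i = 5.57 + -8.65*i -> [5.57, -3.08, -11.73, -20.38, -29.03]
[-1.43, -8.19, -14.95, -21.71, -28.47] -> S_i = -1.43 + -6.76*i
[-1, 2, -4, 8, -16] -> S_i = -1*-2^i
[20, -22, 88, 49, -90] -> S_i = Random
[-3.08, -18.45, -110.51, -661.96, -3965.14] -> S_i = -3.08*5.99^i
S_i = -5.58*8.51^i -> [-5.58, -47.49, -404.1, -3438.93, -29265.26]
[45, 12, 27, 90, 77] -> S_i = Random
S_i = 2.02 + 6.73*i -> [2.02, 8.75, 15.48, 22.21, 28.94]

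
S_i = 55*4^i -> [55, 220, 880, 3520, 14080]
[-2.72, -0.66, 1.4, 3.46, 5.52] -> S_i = -2.72 + 2.06*i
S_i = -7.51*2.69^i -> [-7.51, -20.2, -54.34, -146.18, -393.23]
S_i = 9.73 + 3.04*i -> [9.73, 12.77, 15.81, 18.85, 21.89]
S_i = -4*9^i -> [-4, -36, -324, -2916, -26244]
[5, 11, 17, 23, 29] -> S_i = 5 + 6*i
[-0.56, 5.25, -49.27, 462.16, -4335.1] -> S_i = -0.56*(-9.38)^i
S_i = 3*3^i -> [3, 9, 27, 81, 243]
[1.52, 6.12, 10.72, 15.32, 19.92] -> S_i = 1.52 + 4.60*i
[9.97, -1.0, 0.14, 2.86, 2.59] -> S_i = Random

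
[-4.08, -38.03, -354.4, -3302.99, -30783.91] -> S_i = -4.08*9.32^i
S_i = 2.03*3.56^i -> [2.03, 7.23, 25.73, 91.59, 326.06]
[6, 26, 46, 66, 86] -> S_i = 6 + 20*i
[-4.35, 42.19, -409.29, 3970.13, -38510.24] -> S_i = -4.35*(-9.70)^i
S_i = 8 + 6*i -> [8, 14, 20, 26, 32]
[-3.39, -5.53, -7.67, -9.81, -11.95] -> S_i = -3.39 + -2.14*i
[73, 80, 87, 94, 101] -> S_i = 73 + 7*i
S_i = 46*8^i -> [46, 368, 2944, 23552, 188416]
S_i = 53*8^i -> [53, 424, 3392, 27136, 217088]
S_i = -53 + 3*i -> [-53, -50, -47, -44, -41]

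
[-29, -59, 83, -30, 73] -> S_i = Random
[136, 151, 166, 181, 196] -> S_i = 136 + 15*i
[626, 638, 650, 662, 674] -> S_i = 626 + 12*i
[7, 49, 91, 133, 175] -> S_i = 7 + 42*i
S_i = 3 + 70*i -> [3, 73, 143, 213, 283]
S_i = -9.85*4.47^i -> [-9.85, -44.03, -196.81, -879.75, -3932.48]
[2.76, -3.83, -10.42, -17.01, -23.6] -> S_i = 2.76 + -6.59*i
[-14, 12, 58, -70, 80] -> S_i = Random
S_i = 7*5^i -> [7, 35, 175, 875, 4375]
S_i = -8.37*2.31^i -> [-8.37, -19.33, -44.66, -103.17, -238.33]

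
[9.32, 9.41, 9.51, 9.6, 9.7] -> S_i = 9.32*1.01^i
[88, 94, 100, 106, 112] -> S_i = 88 + 6*i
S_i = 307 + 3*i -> [307, 310, 313, 316, 319]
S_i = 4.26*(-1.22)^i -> [4.26, -5.2, 6.34, -7.74, 9.44]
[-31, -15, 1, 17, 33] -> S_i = -31 + 16*i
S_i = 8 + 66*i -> [8, 74, 140, 206, 272]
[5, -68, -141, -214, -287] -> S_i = 5 + -73*i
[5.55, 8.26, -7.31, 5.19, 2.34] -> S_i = Random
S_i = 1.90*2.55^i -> [1.9, 4.84, 12.35, 31.5, 80.34]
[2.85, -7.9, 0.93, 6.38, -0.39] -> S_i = Random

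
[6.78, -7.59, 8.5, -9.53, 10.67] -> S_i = 6.78*(-1.12)^i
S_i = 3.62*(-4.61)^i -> [3.62, -16.69, 76.93, -354.66, 1634.98]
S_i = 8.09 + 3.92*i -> [8.09, 12.01, 15.93, 19.85, 23.77]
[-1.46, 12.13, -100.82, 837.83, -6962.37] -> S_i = -1.46*(-8.31)^i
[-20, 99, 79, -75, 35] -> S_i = Random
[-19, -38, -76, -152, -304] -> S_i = -19*2^i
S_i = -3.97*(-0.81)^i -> [-3.97, 3.22, -2.6, 2.11, -1.71]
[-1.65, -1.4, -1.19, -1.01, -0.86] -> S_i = -1.65*0.85^i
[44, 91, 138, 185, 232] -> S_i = 44 + 47*i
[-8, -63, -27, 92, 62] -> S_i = Random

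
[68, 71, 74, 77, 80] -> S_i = 68 + 3*i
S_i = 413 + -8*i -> [413, 405, 397, 389, 381]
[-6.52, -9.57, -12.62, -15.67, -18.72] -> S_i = -6.52 + -3.05*i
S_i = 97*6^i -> [97, 582, 3492, 20952, 125712]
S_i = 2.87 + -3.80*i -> [2.87, -0.93, -4.73, -8.53, -12.33]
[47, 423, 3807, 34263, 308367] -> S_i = 47*9^i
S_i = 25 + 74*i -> [25, 99, 173, 247, 321]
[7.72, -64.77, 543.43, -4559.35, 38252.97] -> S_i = 7.72*(-8.39)^i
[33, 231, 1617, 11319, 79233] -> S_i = 33*7^i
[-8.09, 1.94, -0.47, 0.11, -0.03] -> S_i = -8.09*(-0.24)^i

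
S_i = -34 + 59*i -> [-34, 25, 84, 143, 202]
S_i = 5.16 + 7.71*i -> [5.16, 12.87, 20.58, 28.29, 36.0]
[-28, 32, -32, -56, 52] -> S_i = Random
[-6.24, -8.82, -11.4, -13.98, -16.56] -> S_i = -6.24 + -2.58*i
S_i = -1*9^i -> [-1, -9, -81, -729, -6561]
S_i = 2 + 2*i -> [2, 4, 6, 8, 10]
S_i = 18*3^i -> [18, 54, 162, 486, 1458]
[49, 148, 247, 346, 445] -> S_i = 49 + 99*i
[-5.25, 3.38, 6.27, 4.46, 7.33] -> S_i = Random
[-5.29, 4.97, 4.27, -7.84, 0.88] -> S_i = Random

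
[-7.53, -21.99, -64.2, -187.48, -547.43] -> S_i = -7.53*2.92^i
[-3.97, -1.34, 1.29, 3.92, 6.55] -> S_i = -3.97 + 2.63*i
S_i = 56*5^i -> [56, 280, 1400, 7000, 35000]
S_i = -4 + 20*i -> [-4, 16, 36, 56, 76]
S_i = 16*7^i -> [16, 112, 784, 5488, 38416]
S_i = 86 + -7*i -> [86, 79, 72, 65, 58]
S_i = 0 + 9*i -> [0, 9, 18, 27, 36]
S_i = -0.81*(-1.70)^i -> [-0.81, 1.38, -2.34, 3.98, -6.77]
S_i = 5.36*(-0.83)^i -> [5.36, -4.45, 3.69, -3.06, 2.54]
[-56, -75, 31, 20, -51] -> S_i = Random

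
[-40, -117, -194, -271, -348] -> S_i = -40 + -77*i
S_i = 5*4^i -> [5, 20, 80, 320, 1280]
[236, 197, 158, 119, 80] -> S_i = 236 + -39*i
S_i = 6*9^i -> [6, 54, 486, 4374, 39366]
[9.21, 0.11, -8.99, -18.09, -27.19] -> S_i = 9.21 + -9.10*i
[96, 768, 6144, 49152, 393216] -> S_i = 96*8^i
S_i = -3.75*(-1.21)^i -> [-3.75, 4.54, -5.49, 6.64, -8.04]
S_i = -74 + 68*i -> [-74, -6, 62, 130, 198]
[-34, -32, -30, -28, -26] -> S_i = -34 + 2*i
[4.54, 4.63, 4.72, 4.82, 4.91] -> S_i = 4.54*1.02^i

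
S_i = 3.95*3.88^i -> [3.95, 15.33, 59.46, 230.72, 895.21]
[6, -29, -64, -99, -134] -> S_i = 6 + -35*i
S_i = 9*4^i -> [9, 36, 144, 576, 2304]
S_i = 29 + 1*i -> [29, 30, 31, 32, 33]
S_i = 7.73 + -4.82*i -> [7.73, 2.91, -1.91, -6.73, -11.55]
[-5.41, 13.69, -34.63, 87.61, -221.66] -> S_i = -5.41*(-2.53)^i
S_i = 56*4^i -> [56, 224, 896, 3584, 14336]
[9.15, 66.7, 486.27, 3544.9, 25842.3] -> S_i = 9.15*7.29^i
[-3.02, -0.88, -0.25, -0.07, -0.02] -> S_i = -3.02*0.29^i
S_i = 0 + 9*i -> [0, 9, 18, 27, 36]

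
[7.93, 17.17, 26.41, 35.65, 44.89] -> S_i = 7.93 + 9.24*i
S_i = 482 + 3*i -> [482, 485, 488, 491, 494]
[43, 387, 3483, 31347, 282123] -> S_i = 43*9^i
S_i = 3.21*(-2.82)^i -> [3.21, -9.05, 25.53, -71.99, 203.0]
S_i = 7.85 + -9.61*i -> [7.85, -1.76, -11.37, -20.98, -30.59]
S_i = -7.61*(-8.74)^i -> [-7.61, 66.51, -581.31, 5080.65, -44404.85]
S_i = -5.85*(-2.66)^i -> [-5.85, 15.56, -41.39, 110.1, -292.88]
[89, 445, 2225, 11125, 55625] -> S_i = 89*5^i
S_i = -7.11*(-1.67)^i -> [-7.11, 11.87, -19.83, 33.11, -55.3]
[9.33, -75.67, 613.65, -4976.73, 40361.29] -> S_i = 9.33*(-8.11)^i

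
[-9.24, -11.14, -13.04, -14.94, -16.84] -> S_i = -9.24 + -1.90*i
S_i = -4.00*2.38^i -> [-4.0, -9.52, -22.66, -53.93, -128.34]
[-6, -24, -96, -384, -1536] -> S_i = -6*4^i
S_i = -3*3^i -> [-3, -9, -27, -81, -243]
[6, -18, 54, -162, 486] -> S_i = 6*-3^i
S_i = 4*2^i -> [4, 8, 16, 32, 64]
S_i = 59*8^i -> [59, 472, 3776, 30208, 241664]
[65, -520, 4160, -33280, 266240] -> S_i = 65*-8^i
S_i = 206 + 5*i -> [206, 211, 216, 221, 226]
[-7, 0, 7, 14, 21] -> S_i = -7 + 7*i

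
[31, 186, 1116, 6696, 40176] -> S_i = 31*6^i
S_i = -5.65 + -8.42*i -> [-5.65, -14.07, -22.49, -30.91, -39.33]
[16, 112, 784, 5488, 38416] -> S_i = 16*7^i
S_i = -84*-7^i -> [-84, 588, -4116, 28812, -201684]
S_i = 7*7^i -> [7, 49, 343, 2401, 16807]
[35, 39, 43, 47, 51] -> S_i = 35 + 4*i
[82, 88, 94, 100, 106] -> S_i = 82 + 6*i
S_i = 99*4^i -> [99, 396, 1584, 6336, 25344]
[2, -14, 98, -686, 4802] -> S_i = 2*-7^i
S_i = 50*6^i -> [50, 300, 1800, 10800, 64800]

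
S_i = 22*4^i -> [22, 88, 352, 1408, 5632]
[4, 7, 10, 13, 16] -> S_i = 4 + 3*i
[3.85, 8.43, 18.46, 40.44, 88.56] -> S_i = 3.85*2.19^i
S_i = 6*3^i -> [6, 18, 54, 162, 486]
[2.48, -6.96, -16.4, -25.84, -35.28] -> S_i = 2.48 + -9.44*i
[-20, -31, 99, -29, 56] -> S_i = Random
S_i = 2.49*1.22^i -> [2.49, 3.04, 3.71, 4.52, 5.52]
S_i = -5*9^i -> [-5, -45, -405, -3645, -32805]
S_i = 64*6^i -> [64, 384, 2304, 13824, 82944]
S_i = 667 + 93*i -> [667, 760, 853, 946, 1039]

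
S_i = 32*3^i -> [32, 96, 288, 864, 2592]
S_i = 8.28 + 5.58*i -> [8.28, 13.86, 19.44, 25.02, 30.6]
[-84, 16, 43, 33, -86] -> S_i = Random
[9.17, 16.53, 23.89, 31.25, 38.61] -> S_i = 9.17 + 7.36*i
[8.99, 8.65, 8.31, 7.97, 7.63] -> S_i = 8.99 + -0.34*i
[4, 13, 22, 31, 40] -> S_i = 4 + 9*i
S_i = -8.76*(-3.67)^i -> [-8.76, 32.15, -117.99, 433.01, -1589.16]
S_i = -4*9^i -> [-4, -36, -324, -2916, -26244]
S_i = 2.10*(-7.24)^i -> [2.1, -15.2, 110.08, -796.96, 5769.97]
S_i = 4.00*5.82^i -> [4.0, 23.28, 135.49, 788.55, 4589.36]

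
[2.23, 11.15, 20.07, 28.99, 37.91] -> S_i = 2.23 + 8.92*i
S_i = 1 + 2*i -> [1, 3, 5, 7, 9]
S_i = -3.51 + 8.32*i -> [-3.51, 4.81, 13.13, 21.45, 29.77]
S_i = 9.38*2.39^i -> [9.38, 22.42, 53.58, 128.06, 306.05]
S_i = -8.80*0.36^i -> [-8.8, -3.17, -1.14, -0.41, -0.15]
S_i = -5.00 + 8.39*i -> [-5.0, 3.39, 11.78, 20.17, 28.56]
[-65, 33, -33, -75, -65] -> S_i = Random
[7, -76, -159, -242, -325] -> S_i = 7 + -83*i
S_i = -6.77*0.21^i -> [-6.77, -1.42, -0.3, -0.06, -0.01]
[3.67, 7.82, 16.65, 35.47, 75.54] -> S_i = 3.67*2.13^i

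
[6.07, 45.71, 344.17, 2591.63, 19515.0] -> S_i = 6.07*7.53^i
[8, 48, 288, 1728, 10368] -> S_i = 8*6^i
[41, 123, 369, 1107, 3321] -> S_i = 41*3^i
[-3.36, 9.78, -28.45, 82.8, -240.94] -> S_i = -3.36*(-2.91)^i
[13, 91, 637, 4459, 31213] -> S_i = 13*7^i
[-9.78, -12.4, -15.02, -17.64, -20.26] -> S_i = -9.78 + -2.62*i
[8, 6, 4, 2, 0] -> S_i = 8 + -2*i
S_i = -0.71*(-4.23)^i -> [-0.71, 3.0, -12.7, 53.74, -227.31]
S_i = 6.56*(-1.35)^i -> [6.56, -8.86, 11.96, -16.14, 21.79]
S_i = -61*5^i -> [-61, -305, -1525, -7625, -38125]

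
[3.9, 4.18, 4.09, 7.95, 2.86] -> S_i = Random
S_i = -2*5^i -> [-2, -10, -50, -250, -1250]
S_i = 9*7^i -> [9, 63, 441, 3087, 21609]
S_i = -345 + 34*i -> [-345, -311, -277, -243, -209]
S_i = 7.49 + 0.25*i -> [7.49, 7.74, 7.99, 8.24, 8.49]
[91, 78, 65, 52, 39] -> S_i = 91 + -13*i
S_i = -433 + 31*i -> [-433, -402, -371, -340, -309]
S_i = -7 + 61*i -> [-7, 54, 115, 176, 237]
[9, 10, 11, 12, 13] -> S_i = 9 + 1*i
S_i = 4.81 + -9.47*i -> [4.81, -4.66, -14.13, -23.6, -33.07]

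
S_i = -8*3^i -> [-8, -24, -72, -216, -648]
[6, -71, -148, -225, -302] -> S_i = 6 + -77*i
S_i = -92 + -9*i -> [-92, -101, -110, -119, -128]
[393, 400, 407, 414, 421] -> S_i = 393 + 7*i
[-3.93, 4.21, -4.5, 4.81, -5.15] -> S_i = -3.93*(-1.07)^i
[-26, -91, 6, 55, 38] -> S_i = Random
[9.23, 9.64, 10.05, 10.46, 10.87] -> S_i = 9.23 + 0.41*i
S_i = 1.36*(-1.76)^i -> [1.36, -2.39, 4.21, -7.41, 13.05]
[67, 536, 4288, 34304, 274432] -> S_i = 67*8^i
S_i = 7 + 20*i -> [7, 27, 47, 67, 87]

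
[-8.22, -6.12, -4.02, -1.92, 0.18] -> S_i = -8.22 + 2.10*i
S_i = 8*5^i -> [8, 40, 200, 1000, 5000]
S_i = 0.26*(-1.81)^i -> [0.26, -0.47, 0.85, -1.54, 2.79]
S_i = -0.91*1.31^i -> [-0.91, -1.19, -1.56, -2.05, -2.68]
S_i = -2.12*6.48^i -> [-2.12, -13.74, -89.02, -576.85, -3737.97]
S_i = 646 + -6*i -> [646, 640, 634, 628, 622]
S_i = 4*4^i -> [4, 16, 64, 256, 1024]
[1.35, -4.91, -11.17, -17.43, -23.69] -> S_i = 1.35 + -6.26*i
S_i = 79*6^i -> [79, 474, 2844, 17064, 102384]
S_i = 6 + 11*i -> [6, 17, 28, 39, 50]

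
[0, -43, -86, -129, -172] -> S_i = 0 + -43*i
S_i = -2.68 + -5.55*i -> [-2.68, -8.23, -13.78, -19.33, -24.88]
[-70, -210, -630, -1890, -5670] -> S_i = -70*3^i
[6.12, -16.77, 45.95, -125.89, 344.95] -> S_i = 6.12*(-2.74)^i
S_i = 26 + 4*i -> [26, 30, 34, 38, 42]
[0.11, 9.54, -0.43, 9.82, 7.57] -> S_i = Random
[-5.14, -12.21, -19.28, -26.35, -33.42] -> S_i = -5.14 + -7.07*i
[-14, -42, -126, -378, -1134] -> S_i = -14*3^i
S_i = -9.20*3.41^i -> [-9.2, -31.37, -106.98, -364.8, -1243.96]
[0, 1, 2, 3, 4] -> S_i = 0 + 1*i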